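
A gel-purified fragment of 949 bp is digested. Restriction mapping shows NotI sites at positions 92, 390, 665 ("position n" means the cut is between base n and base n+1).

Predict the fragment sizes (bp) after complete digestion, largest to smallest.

Linear molecule, 3 cuts → 4 fragments:
  92 − 0 = 92 bp
  390 − 92 = 298 bp
  665 − 390 = 275 bp
  949 − 665 = 284 bp
Sorted largest to smallest: 298, 284, 275, 92 bp.

298, 284, 275, 92 bp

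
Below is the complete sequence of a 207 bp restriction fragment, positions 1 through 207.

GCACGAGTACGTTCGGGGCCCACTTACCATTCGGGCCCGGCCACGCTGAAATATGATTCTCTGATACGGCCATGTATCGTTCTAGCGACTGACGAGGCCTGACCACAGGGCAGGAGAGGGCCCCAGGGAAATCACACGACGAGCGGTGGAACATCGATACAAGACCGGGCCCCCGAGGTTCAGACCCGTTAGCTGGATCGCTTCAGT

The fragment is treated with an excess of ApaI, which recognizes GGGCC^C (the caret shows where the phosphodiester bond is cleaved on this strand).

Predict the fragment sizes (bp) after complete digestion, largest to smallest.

ApaI sites (GGGCCC) start at positions 16, 33, 118, 167.
ApaI cuts after base 5 of each site (before the last base), so after positions 20, 37, 122, 171.
Linear molecule, 4 cuts → 5 fragments:
  1–20 → 20 bp
  21–37 → 17 bp
  38–122 → 85 bp
  123–171 → 49 bp
  172–207 → 36 bp
Sorted largest to smallest: 85, 49, 36, 20, 17 bp.

85, 49, 36, 20, 17 bp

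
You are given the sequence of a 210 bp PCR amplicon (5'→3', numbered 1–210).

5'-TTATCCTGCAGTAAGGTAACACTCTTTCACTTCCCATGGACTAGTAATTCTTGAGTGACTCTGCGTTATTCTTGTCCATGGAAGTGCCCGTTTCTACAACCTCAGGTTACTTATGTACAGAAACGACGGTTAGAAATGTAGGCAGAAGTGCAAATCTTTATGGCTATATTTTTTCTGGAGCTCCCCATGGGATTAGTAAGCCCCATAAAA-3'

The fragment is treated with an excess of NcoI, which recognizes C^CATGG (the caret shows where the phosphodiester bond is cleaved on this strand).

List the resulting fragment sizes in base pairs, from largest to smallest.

NcoI sites (CCATGG) start at positions 34, 76, 185.
NcoI cuts after the first base of each site, so after positions 34, 76, 185.
Linear molecule, 3 cuts → 4 fragments:
  1–34 → 34 bp
  35–76 → 42 bp
  77–185 → 109 bp
  186–210 → 25 bp
Sorted largest to smallest: 109, 42, 34, 25 bp.

109, 42, 34, 25 bp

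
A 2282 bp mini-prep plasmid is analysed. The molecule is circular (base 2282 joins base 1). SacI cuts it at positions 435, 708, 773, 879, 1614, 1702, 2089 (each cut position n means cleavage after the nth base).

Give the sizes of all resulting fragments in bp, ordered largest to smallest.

Circular molecule, 7 cuts → 7 fragments:
  708 − 435 = 273 bp
  773 − 708 = 65 bp
  879 − 773 = 106 bp
  1614 − 879 = 735 bp
  1702 − 1614 = 88 bp
  2089 − 1702 = 387 bp
  wrap: 2282 − 2089 + 435 = 628 bp
Sorted largest to smallest: 735, 628, 387, 273, 106, 88, 65 bp.

735, 628, 387, 273, 106, 88, 65 bp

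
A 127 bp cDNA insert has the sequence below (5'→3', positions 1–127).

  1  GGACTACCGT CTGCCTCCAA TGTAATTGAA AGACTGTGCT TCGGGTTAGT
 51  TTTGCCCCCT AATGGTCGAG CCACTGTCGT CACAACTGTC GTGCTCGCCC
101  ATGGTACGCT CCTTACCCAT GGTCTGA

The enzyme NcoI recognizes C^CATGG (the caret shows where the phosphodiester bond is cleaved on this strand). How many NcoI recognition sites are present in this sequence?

2

CCATGG occurs starting at positions 99, 117.
NcoI cuts at 2 sites.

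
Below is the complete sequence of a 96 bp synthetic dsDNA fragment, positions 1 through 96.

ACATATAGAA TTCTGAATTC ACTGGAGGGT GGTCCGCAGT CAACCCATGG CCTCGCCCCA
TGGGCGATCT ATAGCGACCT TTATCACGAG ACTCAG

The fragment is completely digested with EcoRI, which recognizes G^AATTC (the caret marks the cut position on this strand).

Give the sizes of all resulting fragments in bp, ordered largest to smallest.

81, 8, 7 bp

EcoRI sites (GAATTC) start at positions 8, 15.
EcoRI cuts after the first base of each site, so after positions 8, 15.
Linear molecule, 2 cuts → 3 fragments:
  1–8 → 8 bp
  9–15 → 7 bp
  16–96 → 81 bp
Sorted largest to smallest: 81, 8, 7 bp.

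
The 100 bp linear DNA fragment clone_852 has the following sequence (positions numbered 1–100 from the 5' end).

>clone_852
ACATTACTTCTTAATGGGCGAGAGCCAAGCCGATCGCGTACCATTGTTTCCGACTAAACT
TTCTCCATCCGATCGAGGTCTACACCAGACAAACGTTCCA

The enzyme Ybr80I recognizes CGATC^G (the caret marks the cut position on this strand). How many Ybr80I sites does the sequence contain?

CGATCG occurs starting at positions 31, 70.
Ybr80I cuts at 2 sites.

2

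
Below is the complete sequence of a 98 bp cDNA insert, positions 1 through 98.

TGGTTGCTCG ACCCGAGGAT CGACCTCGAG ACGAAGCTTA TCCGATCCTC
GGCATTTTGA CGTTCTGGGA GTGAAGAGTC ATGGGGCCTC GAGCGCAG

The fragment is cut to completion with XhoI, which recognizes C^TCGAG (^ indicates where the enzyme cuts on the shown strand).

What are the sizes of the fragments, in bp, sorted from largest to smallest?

63, 25, 10 bp

XhoI sites (CTCGAG) start at positions 25, 88.
XhoI cuts after the first base of each site, so after positions 25, 88.
Linear molecule, 2 cuts → 3 fragments:
  1–25 → 25 bp
  26–88 → 63 bp
  89–98 → 10 bp
Sorted largest to smallest: 63, 25, 10 bp.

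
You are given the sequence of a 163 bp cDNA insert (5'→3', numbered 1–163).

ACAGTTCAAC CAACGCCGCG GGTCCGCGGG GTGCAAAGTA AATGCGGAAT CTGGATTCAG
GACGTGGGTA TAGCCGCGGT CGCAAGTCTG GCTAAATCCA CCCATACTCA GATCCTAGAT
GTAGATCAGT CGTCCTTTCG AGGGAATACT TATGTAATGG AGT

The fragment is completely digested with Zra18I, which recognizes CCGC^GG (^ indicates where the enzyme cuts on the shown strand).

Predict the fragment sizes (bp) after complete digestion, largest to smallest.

86, 50, 19, 8 bp

Zra18I sites (CCGCGG) start at positions 16, 24, 74.
Zra18I cuts after base 4 of each site, so after positions 19, 27, 77.
Linear molecule, 3 cuts → 4 fragments:
  1–19 → 19 bp
  20–27 → 8 bp
  28–77 → 50 bp
  78–163 → 86 bp
Sorted largest to smallest: 86, 50, 19, 8 bp.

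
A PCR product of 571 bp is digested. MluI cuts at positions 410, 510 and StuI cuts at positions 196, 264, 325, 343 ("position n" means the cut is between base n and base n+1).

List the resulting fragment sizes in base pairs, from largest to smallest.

Combined cut positions (sorted): 196, 264, 325, 343, 410, 510.
Linear molecule, 6 cuts → 7 fragments:
  196 − 0 = 196 bp
  264 − 196 = 68 bp
  325 − 264 = 61 bp
  343 − 325 = 18 bp
  410 − 343 = 67 bp
  510 − 410 = 100 bp
  571 − 510 = 61 bp
Sorted largest to smallest: 196, 100, 68, 67, 61, 61, 18 bp.

196, 100, 68, 67, 61, 61, 18 bp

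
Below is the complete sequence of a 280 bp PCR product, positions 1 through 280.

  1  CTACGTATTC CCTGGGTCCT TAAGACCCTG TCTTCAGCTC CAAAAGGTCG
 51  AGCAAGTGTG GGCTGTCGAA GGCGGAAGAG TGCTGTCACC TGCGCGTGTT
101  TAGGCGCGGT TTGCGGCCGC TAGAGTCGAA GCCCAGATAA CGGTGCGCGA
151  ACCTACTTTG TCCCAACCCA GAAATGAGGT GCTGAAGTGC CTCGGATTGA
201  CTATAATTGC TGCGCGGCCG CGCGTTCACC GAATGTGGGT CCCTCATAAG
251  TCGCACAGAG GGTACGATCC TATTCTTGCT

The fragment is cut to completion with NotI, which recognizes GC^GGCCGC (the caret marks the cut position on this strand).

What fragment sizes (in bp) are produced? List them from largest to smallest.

NotI sites (GCGGCCGC) start at positions 113, 214.
NotI cuts after base 2 of each site, so after positions 114, 215.
Linear molecule, 2 cuts → 3 fragments:
  1–114 → 114 bp
  115–215 → 101 bp
  216–280 → 65 bp
Sorted largest to smallest: 114, 101, 65 bp.

114, 101, 65 bp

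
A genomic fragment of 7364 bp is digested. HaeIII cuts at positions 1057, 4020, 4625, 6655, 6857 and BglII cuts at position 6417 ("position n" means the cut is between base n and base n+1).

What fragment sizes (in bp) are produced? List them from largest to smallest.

Combined cut positions (sorted): 1057, 4020, 4625, 6417, 6655, 6857.
Linear molecule, 6 cuts → 7 fragments:
  1057 − 0 = 1057 bp
  4020 − 1057 = 2963 bp
  4625 − 4020 = 605 bp
  6417 − 4625 = 1792 bp
  6655 − 6417 = 238 bp
  6857 − 6655 = 202 bp
  7364 − 6857 = 507 bp
Sorted largest to smallest: 2963, 1792, 1057, 605, 507, 238, 202 bp.

2963, 1792, 1057, 605, 507, 238, 202 bp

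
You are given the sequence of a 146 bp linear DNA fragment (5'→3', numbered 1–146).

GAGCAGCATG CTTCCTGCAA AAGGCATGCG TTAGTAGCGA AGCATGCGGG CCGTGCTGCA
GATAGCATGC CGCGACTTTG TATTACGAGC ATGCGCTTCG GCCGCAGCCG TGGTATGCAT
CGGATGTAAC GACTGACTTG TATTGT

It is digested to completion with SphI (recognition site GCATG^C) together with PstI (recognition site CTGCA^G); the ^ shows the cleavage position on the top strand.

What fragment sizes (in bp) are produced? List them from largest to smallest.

53, 24, 18, 18, 14, 10, 9 bp

SphI sites (GCATGC) start at positions 6, 24, 42, 65, 89.
SphI cuts after base 5 of each site (before the last base), so after positions 10, 28, 46, 69, 93.
The PstI site (CTGCAG) starts at position 56.
PstI cuts after base 5 of each site (before the last base), so after position 60.
Combined cut positions: 10, 28, 46, 60, 69, 93.
Linear molecule, 6 cuts → 7 fragments:
  1–10 → 10 bp
  11–28 → 18 bp
  29–46 → 18 bp
  47–60 → 14 bp
  61–69 → 9 bp
  70–93 → 24 bp
  94–146 → 53 bp
Sorted largest to smallest: 53, 24, 18, 18, 14, 10, 9 bp.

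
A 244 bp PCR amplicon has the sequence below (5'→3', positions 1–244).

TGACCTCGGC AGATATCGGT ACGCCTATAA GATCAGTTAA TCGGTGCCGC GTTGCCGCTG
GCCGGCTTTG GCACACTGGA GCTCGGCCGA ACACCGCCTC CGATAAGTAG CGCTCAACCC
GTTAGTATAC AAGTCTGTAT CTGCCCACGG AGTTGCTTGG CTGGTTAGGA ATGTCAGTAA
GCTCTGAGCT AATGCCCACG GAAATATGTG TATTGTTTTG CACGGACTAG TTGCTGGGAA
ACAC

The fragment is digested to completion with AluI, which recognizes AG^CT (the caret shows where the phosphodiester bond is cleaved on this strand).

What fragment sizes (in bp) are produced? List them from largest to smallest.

AluI sites (AGCT) start at positions 80, 180, 187.
AluI cuts after base 2 of each site, so after positions 81, 181, 188.
Linear molecule, 3 cuts → 4 fragments:
  1–81 → 81 bp
  82–181 → 100 bp
  182–188 → 7 bp
  189–244 → 56 bp
Sorted largest to smallest: 100, 81, 56, 7 bp.

100, 81, 56, 7 bp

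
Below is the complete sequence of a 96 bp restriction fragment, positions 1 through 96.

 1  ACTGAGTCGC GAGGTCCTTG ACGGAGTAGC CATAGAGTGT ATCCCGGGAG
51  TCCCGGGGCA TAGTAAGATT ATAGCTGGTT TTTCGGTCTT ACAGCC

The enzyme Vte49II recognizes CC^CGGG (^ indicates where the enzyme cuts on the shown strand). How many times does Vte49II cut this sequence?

2

CCCGGG occurs starting at positions 43, 52.
Vte49II cuts at 2 sites.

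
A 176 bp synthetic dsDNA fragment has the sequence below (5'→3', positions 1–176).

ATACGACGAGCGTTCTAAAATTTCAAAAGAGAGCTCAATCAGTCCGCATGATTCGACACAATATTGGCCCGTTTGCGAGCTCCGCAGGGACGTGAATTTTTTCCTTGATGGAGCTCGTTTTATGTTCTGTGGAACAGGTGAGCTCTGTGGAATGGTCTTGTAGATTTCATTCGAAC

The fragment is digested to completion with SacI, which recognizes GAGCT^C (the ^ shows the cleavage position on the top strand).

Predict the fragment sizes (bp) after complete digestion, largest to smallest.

46, 35, 34, 32, 29 bp

SacI sites (GAGCTC) start at positions 31, 77, 111, 140.
SacI cuts after base 5 of each site (before the last base), so after positions 35, 81, 115, 144.
Linear molecule, 4 cuts → 5 fragments:
  1–35 → 35 bp
  36–81 → 46 bp
  82–115 → 34 bp
  116–144 → 29 bp
  145–176 → 32 bp
Sorted largest to smallest: 46, 35, 34, 32, 29 bp.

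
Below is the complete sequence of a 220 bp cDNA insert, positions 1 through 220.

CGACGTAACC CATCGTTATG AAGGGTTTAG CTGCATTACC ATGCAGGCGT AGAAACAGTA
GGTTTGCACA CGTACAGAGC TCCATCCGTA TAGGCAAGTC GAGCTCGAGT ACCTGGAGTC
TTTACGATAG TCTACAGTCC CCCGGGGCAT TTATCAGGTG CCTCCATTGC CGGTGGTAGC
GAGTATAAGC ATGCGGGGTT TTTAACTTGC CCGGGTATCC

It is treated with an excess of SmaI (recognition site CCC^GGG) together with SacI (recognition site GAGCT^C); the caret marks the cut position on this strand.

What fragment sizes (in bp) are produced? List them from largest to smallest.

81, 69, 38, 24, 8 bp

SmaI sites (CCCGGG) start at positions 141, 210.
SmaI cuts after base 3 of each site, so after positions 143, 212.
SacI sites (GAGCTC) start at positions 77, 101.
SacI cuts after base 5 of each site (before the last base), so after positions 81, 105.
Combined cut positions: 81, 105, 143, 212.
Linear molecule, 4 cuts → 5 fragments:
  1–81 → 81 bp
  82–105 → 24 bp
  106–143 → 38 bp
  144–212 → 69 bp
  213–220 → 8 bp
Sorted largest to smallest: 81, 69, 38, 24, 8 bp.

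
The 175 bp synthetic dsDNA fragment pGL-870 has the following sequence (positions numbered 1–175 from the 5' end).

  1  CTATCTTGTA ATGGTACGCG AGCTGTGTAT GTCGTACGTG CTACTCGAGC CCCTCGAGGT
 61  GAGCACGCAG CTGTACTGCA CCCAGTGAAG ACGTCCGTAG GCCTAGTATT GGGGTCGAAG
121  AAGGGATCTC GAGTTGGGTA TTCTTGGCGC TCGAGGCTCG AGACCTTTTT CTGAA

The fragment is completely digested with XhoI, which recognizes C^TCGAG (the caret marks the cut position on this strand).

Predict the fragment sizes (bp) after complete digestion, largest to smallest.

XhoI sites (CTCGAG) start at positions 44, 53, 128, 150, 157.
XhoI cuts after the first base of each site, so after positions 44, 53, 128, 150, 157.
Linear molecule, 5 cuts → 6 fragments:
  1–44 → 44 bp
  45–53 → 9 bp
  54–128 → 75 bp
  129–150 → 22 bp
  151–157 → 7 bp
  158–175 → 18 bp
Sorted largest to smallest: 75, 44, 22, 18, 9, 7 bp.

75, 44, 22, 18, 9, 7 bp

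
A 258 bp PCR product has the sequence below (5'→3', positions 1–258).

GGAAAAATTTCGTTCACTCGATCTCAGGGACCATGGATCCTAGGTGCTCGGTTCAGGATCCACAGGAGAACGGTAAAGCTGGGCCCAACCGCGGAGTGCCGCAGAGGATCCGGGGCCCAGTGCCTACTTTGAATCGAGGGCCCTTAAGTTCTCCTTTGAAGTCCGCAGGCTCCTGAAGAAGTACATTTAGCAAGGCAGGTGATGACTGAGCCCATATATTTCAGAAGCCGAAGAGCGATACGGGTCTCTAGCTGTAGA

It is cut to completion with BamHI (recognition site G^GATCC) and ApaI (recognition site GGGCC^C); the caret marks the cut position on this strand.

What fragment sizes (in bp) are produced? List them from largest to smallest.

116, 35, 29, 25, 21, 21, 11 bp

BamHI sites (GGATCC) start at positions 35, 56, 106.
BamHI cuts after the first base of each site, so after positions 35, 56, 106.
ApaI sites (GGGCCC) start at positions 81, 113, 138.
ApaI cuts after base 5 of each site (before the last base), so after positions 85, 117, 142.
Combined cut positions: 35, 56, 85, 106, 117, 142.
Linear molecule, 6 cuts → 7 fragments:
  1–35 → 35 bp
  36–56 → 21 bp
  57–85 → 29 bp
  86–106 → 21 bp
  107–117 → 11 bp
  118–142 → 25 bp
  143–258 → 116 bp
Sorted largest to smallest: 116, 35, 29, 25, 21, 21, 11 bp.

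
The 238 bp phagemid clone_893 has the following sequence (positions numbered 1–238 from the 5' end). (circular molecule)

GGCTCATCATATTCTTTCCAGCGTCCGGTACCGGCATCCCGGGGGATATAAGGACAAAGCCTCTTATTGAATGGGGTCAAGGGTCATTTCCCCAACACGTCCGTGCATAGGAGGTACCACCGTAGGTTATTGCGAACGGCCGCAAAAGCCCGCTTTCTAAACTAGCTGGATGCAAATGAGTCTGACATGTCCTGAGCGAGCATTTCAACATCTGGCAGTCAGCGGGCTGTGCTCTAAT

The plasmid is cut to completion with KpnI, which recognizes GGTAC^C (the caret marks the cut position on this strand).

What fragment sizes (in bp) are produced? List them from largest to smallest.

152, 86 bp

KpnI sites (GGTACC) start at positions 27, 113.
KpnI cuts after base 5 of each site (before the last base), so after positions 31, 117.
Circular molecule, 2 cuts → 2 fragments:
  32–117 → 86 bp
  118–238 then 1–31 → 121 + 31 = 152 bp
Sorted largest to smallest: 152, 86 bp.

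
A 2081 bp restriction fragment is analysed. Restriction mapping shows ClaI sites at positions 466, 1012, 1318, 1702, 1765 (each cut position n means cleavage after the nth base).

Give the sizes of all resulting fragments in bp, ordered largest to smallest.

Linear molecule, 5 cuts → 6 fragments:
  466 − 0 = 466 bp
  1012 − 466 = 546 bp
  1318 − 1012 = 306 bp
  1702 − 1318 = 384 bp
  1765 − 1702 = 63 bp
  2081 − 1765 = 316 bp
Sorted largest to smallest: 546, 466, 384, 316, 306, 63 bp.

546, 466, 384, 316, 306, 63 bp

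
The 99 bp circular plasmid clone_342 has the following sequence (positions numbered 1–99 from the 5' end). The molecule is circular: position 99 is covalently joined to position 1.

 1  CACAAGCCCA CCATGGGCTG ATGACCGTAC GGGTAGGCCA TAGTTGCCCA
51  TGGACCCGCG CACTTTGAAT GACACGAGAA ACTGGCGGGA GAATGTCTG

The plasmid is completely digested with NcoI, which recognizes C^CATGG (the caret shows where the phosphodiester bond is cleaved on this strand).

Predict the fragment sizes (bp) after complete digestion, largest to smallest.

62, 37 bp

NcoI sites (CCATGG) start at positions 11, 48.
NcoI cuts after the first base of each site, so after positions 11, 48.
Circular molecule, 2 cuts → 2 fragments:
  12–48 → 37 bp
  49–99 then 1–11 → 51 + 11 = 62 bp
Sorted largest to smallest: 62, 37 bp.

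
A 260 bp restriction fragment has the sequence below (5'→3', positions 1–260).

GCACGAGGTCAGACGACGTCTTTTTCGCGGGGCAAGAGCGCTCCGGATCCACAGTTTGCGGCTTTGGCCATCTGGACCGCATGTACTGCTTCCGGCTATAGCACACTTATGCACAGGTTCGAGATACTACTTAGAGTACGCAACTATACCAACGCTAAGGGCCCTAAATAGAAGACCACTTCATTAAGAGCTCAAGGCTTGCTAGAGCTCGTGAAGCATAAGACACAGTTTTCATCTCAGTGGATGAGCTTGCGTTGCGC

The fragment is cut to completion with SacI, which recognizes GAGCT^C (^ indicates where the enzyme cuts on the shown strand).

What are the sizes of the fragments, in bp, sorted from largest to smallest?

192, 51, 17 bp

SacI sites (GAGCTC) start at positions 188, 205.
SacI cuts after base 5 of each site (before the last base), so after positions 192, 209.
Linear molecule, 2 cuts → 3 fragments:
  1–192 → 192 bp
  193–209 → 17 bp
  210–260 → 51 bp
Sorted largest to smallest: 192, 51, 17 bp.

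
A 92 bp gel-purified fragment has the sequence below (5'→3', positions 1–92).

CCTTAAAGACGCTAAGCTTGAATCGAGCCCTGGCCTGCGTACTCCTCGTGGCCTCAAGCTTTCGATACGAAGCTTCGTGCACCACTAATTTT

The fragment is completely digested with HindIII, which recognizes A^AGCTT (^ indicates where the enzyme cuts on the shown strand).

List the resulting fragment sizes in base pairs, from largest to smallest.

HindIII sites (AAGCTT) start at positions 14, 56, 70.
HindIII cuts after the first base of each site, so after positions 14, 56, 70.
Linear molecule, 3 cuts → 4 fragments:
  1–14 → 14 bp
  15–56 → 42 bp
  57–70 → 14 bp
  71–92 → 22 bp
Sorted largest to smallest: 42, 22, 14, 14 bp.

42, 22, 14, 14 bp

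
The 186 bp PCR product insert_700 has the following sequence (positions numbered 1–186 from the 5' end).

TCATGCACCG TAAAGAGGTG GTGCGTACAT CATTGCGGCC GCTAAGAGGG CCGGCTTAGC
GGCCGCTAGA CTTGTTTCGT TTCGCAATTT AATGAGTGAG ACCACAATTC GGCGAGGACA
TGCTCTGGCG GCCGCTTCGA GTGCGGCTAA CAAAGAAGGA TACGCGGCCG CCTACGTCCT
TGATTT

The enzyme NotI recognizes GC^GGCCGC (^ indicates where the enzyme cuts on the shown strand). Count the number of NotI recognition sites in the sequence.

4

GCGGCCGC occurs starting at positions 35, 59, 128, 164.
NotI cuts at 4 sites.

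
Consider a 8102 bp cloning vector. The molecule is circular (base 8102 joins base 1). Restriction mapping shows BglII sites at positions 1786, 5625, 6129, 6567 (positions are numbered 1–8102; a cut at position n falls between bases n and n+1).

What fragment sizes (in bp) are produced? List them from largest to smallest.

3839, 3321, 504, 438 bp

Circular molecule, 4 cuts → 4 fragments:
  5625 − 1786 = 3839 bp
  6129 − 5625 = 504 bp
  6567 − 6129 = 438 bp
  wrap: 8102 − 6567 + 1786 = 3321 bp
Sorted largest to smallest: 3839, 3321, 504, 438 bp.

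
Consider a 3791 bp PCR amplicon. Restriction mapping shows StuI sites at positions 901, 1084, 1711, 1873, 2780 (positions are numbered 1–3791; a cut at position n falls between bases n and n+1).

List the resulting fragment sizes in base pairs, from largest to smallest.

Linear molecule, 5 cuts → 6 fragments:
  901 − 0 = 901 bp
  1084 − 901 = 183 bp
  1711 − 1084 = 627 bp
  1873 − 1711 = 162 bp
  2780 − 1873 = 907 bp
  3791 − 2780 = 1011 bp
Sorted largest to smallest: 1011, 907, 901, 627, 183, 162 bp.

1011, 907, 901, 627, 183, 162 bp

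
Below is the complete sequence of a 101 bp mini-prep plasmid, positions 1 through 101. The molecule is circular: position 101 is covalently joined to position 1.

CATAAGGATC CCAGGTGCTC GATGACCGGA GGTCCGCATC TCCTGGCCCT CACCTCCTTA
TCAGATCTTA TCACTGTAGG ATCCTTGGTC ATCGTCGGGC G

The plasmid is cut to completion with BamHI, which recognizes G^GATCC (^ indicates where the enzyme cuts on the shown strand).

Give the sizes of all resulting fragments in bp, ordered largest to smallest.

BamHI sites (GGATCC) start at positions 6, 79.
BamHI cuts after the first base of each site, so after positions 6, 79.
Circular molecule, 2 cuts → 2 fragments:
  7–79 → 73 bp
  80–101 then 1–6 → 22 + 6 = 28 bp
Sorted largest to smallest: 73, 28 bp.

73, 28 bp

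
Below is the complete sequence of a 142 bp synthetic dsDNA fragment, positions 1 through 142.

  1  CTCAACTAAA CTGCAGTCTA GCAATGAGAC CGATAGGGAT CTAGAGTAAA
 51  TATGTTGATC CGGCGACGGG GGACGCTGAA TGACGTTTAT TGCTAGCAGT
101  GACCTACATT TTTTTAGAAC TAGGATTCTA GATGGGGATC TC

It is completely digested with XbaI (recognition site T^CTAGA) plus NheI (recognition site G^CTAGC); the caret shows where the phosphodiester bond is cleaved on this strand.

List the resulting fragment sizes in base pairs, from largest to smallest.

52, 40, 35, 15 bp

XbaI sites (TCTAGA) start at positions 40, 127.
XbaI cuts after the first base of each site, so after positions 40, 127.
The NheI site (GCTAGC) starts at position 92.
NheI cuts after the first base of each site, so after position 92.
Combined cut positions: 40, 92, 127.
Linear molecule, 3 cuts → 4 fragments:
  1–40 → 40 bp
  41–92 → 52 bp
  93–127 → 35 bp
  128–142 → 15 bp
Sorted largest to smallest: 52, 40, 35, 15 bp.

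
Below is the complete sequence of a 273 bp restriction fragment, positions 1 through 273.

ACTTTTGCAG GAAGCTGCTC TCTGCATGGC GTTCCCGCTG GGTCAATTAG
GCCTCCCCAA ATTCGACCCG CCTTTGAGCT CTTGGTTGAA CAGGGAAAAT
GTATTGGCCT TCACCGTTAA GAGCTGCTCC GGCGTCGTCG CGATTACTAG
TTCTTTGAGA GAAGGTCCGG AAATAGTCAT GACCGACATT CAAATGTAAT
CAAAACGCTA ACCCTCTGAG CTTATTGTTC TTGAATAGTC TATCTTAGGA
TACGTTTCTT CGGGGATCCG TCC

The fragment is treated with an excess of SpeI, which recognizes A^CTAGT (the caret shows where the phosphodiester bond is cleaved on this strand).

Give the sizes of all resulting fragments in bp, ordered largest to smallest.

146, 127 bp

The SpeI site (ACTAGT) starts at position 146.
SpeI cuts after the first base of each site, so after position 146.
Linear molecule, 1 cut → 2 fragments:
  1–146 → 146 bp
  147–273 → 127 bp
Sorted largest to smallest: 146, 127 bp.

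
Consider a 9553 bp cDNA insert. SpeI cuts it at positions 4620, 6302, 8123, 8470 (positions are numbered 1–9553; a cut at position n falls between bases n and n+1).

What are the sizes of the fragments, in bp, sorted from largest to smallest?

4620, 1821, 1682, 1083, 347 bp

Linear molecule, 4 cuts → 5 fragments:
  4620 − 0 = 4620 bp
  6302 − 4620 = 1682 bp
  8123 − 6302 = 1821 bp
  8470 − 8123 = 347 bp
  9553 − 8470 = 1083 bp
Sorted largest to smallest: 4620, 1821, 1682, 1083, 347 bp.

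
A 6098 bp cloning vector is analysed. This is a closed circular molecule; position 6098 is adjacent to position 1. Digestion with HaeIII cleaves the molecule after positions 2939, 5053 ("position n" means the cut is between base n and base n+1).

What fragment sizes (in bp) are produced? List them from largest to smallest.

3984, 2114 bp

Circular molecule, 2 cuts → 2 fragments:
  5053 − 2939 = 2114 bp
  wrap: 6098 − 5053 + 2939 = 3984 bp
Sorted largest to smallest: 3984, 2114 bp.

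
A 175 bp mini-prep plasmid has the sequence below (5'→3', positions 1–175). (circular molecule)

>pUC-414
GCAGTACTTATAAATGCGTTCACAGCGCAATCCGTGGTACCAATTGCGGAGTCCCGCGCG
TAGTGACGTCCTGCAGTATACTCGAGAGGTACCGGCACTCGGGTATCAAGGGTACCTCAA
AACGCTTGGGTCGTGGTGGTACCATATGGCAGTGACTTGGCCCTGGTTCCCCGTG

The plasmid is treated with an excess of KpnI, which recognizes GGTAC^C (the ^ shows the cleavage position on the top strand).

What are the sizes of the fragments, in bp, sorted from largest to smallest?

73, 52, 27, 23 bp

KpnI sites (GGTACC) start at positions 36, 88, 111, 138.
KpnI cuts after base 5 of each site (before the last base), so after positions 40, 92, 115, 142.
Circular molecule, 4 cuts → 4 fragments:
  41–92 → 52 bp
  93–115 → 23 bp
  116–142 → 27 bp
  143–175 then 1–40 → 33 + 40 = 73 bp
Sorted largest to smallest: 73, 52, 27, 23 bp.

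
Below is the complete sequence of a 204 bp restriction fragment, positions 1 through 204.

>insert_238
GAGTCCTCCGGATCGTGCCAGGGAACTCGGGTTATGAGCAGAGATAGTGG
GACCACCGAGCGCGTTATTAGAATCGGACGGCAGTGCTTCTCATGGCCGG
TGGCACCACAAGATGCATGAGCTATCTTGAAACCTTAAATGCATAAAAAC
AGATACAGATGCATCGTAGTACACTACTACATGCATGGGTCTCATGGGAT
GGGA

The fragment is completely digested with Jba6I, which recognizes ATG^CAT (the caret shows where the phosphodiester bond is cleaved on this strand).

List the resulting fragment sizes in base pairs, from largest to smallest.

Jba6I sites (ATGCAT) start at positions 113, 139, 159, 181.
Jba6I cuts after base 3 of each site, so after positions 115, 141, 161, 183.
Linear molecule, 4 cuts → 5 fragments:
  1–115 → 115 bp
  116–141 → 26 bp
  142–161 → 20 bp
  162–183 → 22 bp
  184–204 → 21 bp
Sorted largest to smallest: 115, 26, 22, 21, 20 bp.

115, 26, 22, 21, 20 bp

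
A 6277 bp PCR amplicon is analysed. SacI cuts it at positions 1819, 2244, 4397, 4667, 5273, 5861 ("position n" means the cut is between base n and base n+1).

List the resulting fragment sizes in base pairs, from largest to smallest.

2153, 1819, 606, 588, 425, 416, 270 bp

Linear molecule, 6 cuts → 7 fragments:
  1819 − 0 = 1819 bp
  2244 − 1819 = 425 bp
  4397 − 2244 = 2153 bp
  4667 − 4397 = 270 bp
  5273 − 4667 = 606 bp
  5861 − 5273 = 588 bp
  6277 − 5861 = 416 bp
Sorted largest to smallest: 2153, 1819, 606, 588, 425, 416, 270 bp.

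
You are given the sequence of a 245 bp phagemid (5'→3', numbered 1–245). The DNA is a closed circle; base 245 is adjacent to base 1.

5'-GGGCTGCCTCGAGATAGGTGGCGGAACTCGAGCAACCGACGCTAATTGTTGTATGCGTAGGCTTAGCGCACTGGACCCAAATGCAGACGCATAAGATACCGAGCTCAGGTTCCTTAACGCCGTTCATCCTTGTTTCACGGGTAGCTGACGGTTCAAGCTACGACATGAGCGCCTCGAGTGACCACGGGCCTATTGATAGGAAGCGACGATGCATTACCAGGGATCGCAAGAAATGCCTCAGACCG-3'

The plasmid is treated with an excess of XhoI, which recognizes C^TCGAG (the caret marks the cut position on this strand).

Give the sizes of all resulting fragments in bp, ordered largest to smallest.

146, 80, 19 bp

XhoI sites (CTCGAG) start at positions 8, 27, 173.
XhoI cuts after the first base of each site, so after positions 8, 27, 173.
Circular molecule, 3 cuts → 3 fragments:
  9–27 → 19 bp
  28–173 → 146 bp
  174–245 then 1–8 → 72 + 8 = 80 bp
Sorted largest to smallest: 146, 80, 19 bp.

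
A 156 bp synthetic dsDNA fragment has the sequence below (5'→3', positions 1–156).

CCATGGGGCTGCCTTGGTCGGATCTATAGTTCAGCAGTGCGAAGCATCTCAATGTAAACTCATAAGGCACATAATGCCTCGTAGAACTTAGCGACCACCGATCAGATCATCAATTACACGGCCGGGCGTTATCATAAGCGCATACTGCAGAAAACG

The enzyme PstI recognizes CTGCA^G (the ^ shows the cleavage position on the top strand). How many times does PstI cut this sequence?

1

CTGCAG occurs starting at position 145.
PstI cuts at 1 site.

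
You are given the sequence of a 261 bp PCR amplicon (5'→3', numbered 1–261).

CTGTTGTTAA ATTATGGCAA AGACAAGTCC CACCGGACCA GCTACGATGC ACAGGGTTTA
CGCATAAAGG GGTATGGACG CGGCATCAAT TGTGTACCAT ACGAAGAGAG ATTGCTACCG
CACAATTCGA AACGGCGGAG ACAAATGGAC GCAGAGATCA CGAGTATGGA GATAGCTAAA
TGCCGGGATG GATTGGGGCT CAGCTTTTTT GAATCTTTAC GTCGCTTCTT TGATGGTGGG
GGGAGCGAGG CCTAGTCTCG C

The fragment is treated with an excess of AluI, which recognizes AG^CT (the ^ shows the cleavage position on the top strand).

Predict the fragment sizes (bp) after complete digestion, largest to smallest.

134, 58, 41, 28 bp

AluI sites (AGCT) start at positions 40, 174, 202.
AluI cuts after base 2 of each site, so after positions 41, 175, 203.
Linear molecule, 3 cuts → 4 fragments:
  1–41 → 41 bp
  42–175 → 134 bp
  176–203 → 28 bp
  204–261 → 58 bp
Sorted largest to smallest: 134, 58, 41, 28 bp.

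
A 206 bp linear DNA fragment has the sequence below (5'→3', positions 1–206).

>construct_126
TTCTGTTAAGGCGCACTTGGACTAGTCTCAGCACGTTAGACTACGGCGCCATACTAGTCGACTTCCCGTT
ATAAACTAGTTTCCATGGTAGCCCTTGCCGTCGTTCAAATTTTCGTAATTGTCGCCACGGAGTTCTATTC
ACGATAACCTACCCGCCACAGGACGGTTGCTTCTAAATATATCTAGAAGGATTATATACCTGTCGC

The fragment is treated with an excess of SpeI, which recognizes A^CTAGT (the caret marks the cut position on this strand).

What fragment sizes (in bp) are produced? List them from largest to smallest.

SpeI sites (ACTAGT) start at positions 21, 53, 75.
SpeI cuts after the first base of each site, so after positions 21, 53, 75.
Linear molecule, 3 cuts → 4 fragments:
  1–21 → 21 bp
  22–53 → 32 bp
  54–75 → 22 bp
  76–206 → 131 bp
Sorted largest to smallest: 131, 32, 22, 21 bp.

131, 32, 22, 21 bp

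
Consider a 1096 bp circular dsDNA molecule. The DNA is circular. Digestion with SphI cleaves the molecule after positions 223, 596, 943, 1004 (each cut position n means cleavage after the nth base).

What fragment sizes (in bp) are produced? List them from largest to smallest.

373, 347, 315, 61 bp

Circular molecule, 4 cuts → 4 fragments:
  596 − 223 = 373 bp
  943 − 596 = 347 bp
  1004 − 943 = 61 bp
  wrap: 1096 − 1004 + 223 = 315 bp
Sorted largest to smallest: 373, 347, 315, 61 bp.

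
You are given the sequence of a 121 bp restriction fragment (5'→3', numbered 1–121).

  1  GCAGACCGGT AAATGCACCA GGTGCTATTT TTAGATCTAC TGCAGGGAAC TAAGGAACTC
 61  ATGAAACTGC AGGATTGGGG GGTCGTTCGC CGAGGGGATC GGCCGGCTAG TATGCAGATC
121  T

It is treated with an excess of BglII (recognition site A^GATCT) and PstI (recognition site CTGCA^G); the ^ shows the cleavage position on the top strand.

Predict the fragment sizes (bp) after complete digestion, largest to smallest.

BglII sites (AGATCT) start at positions 33, 116.
BglII cuts after the first base of each site, so after positions 33, 116.
PstI sites (CTGCAG) start at positions 40, 67.
PstI cuts after base 5 of each site (before the last base), so after positions 44, 71.
Combined cut positions: 33, 44, 71, 116.
Linear molecule, 4 cuts → 5 fragments:
  1–33 → 33 bp
  34–44 → 11 bp
  45–71 → 27 bp
  72–116 → 45 bp
  117–121 → 5 bp
Sorted largest to smallest: 45, 33, 27, 11, 5 bp.

45, 33, 27, 11, 5 bp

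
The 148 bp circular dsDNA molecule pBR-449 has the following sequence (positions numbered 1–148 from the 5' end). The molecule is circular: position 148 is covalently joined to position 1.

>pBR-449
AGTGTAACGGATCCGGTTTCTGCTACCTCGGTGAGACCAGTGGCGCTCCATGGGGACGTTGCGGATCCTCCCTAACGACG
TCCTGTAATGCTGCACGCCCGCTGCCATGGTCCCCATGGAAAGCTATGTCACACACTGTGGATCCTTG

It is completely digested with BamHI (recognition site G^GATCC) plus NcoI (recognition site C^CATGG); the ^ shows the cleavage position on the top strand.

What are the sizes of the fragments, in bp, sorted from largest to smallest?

42, 39, 26, 17, 15, 9 bp

BamHI sites (GGATCC) start at positions 9, 63, 140.
BamHI cuts after the first base of each site, so after positions 9, 63, 140.
NcoI sites (CCATGG) start at positions 48, 105, 114.
NcoI cuts after the first base of each site, so after positions 48, 105, 114.
Combined cut positions: 9, 48, 63, 105, 114, 140.
Circular molecule, 6 cuts → 6 fragments:
  10–48 → 39 bp
  49–63 → 15 bp
  64–105 → 42 bp
  106–114 → 9 bp
  115–140 → 26 bp
  141–148 then 1–9 → 8 + 9 = 17 bp
Sorted largest to smallest: 42, 39, 26, 17, 15, 9 bp.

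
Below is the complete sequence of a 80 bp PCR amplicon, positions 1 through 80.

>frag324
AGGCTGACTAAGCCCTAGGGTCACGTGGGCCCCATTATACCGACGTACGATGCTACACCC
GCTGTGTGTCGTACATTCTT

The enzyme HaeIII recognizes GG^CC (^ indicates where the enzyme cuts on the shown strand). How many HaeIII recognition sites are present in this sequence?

GGCC occurs starting at position 28.
HaeIII cuts at 1 site.

1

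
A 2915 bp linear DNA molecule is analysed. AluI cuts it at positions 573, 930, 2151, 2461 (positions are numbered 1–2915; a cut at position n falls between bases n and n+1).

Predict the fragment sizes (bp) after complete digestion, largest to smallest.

1221, 573, 454, 357, 310 bp

Linear molecule, 4 cuts → 5 fragments:
  573 − 0 = 573 bp
  930 − 573 = 357 bp
  2151 − 930 = 1221 bp
  2461 − 2151 = 310 bp
  2915 − 2461 = 454 bp
Sorted largest to smallest: 1221, 573, 454, 357, 310 bp.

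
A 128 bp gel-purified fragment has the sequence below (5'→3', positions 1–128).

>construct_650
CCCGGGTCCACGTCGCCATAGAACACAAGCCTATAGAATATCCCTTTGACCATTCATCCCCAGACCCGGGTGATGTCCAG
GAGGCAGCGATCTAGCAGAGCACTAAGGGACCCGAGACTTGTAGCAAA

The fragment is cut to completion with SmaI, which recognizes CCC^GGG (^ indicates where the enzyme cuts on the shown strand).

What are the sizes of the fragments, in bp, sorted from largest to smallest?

64, 61, 3 bp

SmaI sites (CCCGGG) start at positions 1, 65.
SmaI cuts after base 3 of each site, so after positions 3, 67.
Linear molecule, 2 cuts → 3 fragments:
  1–3 → 3 bp
  4–67 → 64 bp
  68–128 → 61 bp
Sorted largest to smallest: 64, 61, 3 bp.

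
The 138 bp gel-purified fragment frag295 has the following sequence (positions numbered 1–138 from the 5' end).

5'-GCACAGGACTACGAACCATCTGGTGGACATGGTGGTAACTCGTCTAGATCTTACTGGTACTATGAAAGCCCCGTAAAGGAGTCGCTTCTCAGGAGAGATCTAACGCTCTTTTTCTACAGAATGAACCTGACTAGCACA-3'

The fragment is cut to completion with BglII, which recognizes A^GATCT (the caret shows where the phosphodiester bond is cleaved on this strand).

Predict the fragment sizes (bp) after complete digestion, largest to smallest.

50, 46, 42 bp

BglII sites (AGATCT) start at positions 46, 96.
BglII cuts after the first base of each site, so after positions 46, 96.
Linear molecule, 2 cuts → 3 fragments:
  1–46 → 46 bp
  47–96 → 50 bp
  97–138 → 42 bp
Sorted largest to smallest: 50, 46, 42 bp.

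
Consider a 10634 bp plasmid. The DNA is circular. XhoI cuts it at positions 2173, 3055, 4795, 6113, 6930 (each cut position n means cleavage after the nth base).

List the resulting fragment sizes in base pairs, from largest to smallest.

5877, 1740, 1318, 882, 817 bp

Circular molecule, 5 cuts → 5 fragments:
  3055 − 2173 = 882 bp
  4795 − 3055 = 1740 bp
  6113 − 4795 = 1318 bp
  6930 − 6113 = 817 bp
  wrap: 10634 − 6930 + 2173 = 5877 bp
Sorted largest to smallest: 5877, 1740, 1318, 882, 817 bp.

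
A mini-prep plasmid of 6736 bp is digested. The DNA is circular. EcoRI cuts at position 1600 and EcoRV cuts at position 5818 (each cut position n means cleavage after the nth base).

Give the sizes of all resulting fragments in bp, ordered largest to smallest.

Combined cut positions (sorted): 1600, 5818.
Circular molecule, 2 cuts → 2 fragments:
  5818 − 1600 = 4218 bp
  wrap: 6736 − 5818 + 1600 = 2518 bp
Sorted largest to smallest: 4218, 2518 bp.

4218, 2518 bp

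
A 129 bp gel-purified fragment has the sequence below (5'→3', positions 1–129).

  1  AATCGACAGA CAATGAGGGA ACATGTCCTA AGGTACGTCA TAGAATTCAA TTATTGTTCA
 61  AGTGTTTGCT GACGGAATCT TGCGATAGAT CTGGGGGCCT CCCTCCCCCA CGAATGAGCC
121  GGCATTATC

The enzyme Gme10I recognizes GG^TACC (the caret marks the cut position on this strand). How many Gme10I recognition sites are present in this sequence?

0

No occurrence of GGTACC is present in the sequence.
Gme10I does not cut: 0 sites.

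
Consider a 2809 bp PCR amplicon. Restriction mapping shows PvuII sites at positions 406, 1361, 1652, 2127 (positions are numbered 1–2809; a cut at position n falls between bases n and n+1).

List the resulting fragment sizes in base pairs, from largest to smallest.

955, 682, 475, 406, 291 bp

Linear molecule, 4 cuts → 5 fragments:
  406 − 0 = 406 bp
  1361 − 406 = 955 bp
  1652 − 1361 = 291 bp
  2127 − 1652 = 475 bp
  2809 − 2127 = 682 bp
Sorted largest to smallest: 955, 682, 475, 406, 291 bp.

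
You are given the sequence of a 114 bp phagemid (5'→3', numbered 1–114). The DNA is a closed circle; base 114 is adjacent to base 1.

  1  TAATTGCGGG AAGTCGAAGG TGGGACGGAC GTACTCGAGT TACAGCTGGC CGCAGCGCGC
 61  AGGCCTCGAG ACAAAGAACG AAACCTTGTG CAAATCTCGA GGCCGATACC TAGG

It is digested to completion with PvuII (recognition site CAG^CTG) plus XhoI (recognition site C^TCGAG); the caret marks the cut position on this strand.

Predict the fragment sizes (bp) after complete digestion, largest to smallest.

The PvuII site (CAGCTG) starts at position 43.
PvuII cuts after base 3 of each site, so after position 45.
XhoI sites (CTCGAG) start at positions 34, 65, 96.
XhoI cuts after the first base of each site, so after positions 34, 65, 96.
Combined cut positions: 34, 45, 65, 96.
Circular molecule, 4 cuts → 4 fragments:
  35–45 → 11 bp
  46–65 → 20 bp
  66–96 → 31 bp
  97–114 then 1–34 → 18 + 34 = 52 bp
Sorted largest to smallest: 52, 31, 20, 11 bp.

52, 31, 20, 11 bp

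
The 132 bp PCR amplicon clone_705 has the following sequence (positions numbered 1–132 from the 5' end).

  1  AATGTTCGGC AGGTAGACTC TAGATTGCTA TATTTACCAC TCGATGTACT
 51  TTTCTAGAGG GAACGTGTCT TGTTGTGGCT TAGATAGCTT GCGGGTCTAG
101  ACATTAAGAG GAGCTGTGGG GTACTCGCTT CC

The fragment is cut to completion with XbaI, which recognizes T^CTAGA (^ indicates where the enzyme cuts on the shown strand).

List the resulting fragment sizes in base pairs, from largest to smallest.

43, 36, 34, 19 bp

XbaI sites (TCTAGA) start at positions 19, 53, 96.
XbaI cuts after the first base of each site, so after positions 19, 53, 96.
Linear molecule, 3 cuts → 4 fragments:
  1–19 → 19 bp
  20–53 → 34 bp
  54–96 → 43 bp
  97–132 → 36 bp
Sorted largest to smallest: 43, 36, 34, 19 bp.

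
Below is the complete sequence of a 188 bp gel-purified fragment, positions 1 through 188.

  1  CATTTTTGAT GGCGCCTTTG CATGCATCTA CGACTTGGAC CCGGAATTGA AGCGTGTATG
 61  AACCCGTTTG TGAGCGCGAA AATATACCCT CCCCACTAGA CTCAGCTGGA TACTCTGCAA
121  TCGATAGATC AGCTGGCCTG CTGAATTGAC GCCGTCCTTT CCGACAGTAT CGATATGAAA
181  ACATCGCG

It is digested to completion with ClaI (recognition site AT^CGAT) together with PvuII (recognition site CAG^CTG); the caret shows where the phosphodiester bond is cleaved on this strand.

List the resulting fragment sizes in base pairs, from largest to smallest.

105, 38, 18, 16, 11 bp

ClaI sites (ATCGAT) start at positions 120, 169.
ClaI cuts after base 2 of each site, so after positions 121, 170.
PvuII sites (CAGCTG) start at positions 103, 130.
PvuII cuts after base 3 of each site, so after positions 105, 132.
Combined cut positions: 105, 121, 132, 170.
Linear molecule, 4 cuts → 5 fragments:
  1–105 → 105 bp
  106–121 → 16 bp
  122–132 → 11 bp
  133–170 → 38 bp
  171–188 → 18 bp
Sorted largest to smallest: 105, 38, 18, 16, 11 bp.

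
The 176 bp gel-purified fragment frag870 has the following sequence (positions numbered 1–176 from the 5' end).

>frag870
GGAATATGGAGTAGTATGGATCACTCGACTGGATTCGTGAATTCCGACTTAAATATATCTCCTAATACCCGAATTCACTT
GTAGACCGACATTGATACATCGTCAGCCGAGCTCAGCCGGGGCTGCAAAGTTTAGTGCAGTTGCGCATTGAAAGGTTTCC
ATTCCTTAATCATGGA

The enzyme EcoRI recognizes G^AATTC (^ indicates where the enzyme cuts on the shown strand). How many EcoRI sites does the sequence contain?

2

GAATTC occurs starting at positions 39, 71.
EcoRI cuts at 2 sites.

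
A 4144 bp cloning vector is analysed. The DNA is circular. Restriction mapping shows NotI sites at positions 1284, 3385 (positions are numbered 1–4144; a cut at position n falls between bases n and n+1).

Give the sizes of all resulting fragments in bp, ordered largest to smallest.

2101, 2043 bp

Circular molecule, 2 cuts → 2 fragments:
  3385 − 1284 = 2101 bp
  wrap: 4144 − 3385 + 1284 = 2043 bp
Sorted largest to smallest: 2101, 2043 bp.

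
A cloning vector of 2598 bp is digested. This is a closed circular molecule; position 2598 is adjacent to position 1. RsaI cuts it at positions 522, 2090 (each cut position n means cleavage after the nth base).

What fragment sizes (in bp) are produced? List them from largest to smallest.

1568, 1030 bp

Circular molecule, 2 cuts → 2 fragments:
  2090 − 522 = 1568 bp
  wrap: 2598 − 2090 + 522 = 1030 bp
Sorted largest to smallest: 1568, 1030 bp.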